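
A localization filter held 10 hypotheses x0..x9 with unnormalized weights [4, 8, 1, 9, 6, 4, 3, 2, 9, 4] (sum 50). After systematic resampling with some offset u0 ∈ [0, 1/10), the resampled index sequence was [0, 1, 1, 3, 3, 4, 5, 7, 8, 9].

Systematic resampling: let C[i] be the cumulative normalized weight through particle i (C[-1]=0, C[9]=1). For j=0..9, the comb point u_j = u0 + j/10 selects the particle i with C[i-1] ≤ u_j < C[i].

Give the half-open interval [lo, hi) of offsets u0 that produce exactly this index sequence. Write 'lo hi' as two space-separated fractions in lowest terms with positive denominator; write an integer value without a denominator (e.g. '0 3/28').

1/50 1/25

C = [2/25, 6/25, 13/50, 11/25, 14/25, 16/25, 7/10, 37/50, 23/25, 1]
j=0 picked index 0: u0 ∈ [0, 2/25)
j=1 picked index 1: u0 ∈ [-1/50, 7/50)
j=2 picked index 1: u0 ∈ [-3/25, 1/25)
j=3 picked index 3: u0 ∈ [-1/25, 7/50)
j=4 picked index 3: u0 ∈ [-7/50, 1/25)
j=5 picked index 4: u0 ∈ [-3/50, 3/50)
j=6 picked index 5: u0 ∈ [-1/25, 1/25)
j=7 picked index 7: u0 ∈ [0, 1/25)
j=8 picked index 8: u0 ∈ [-3/50, 3/25)
j=9 picked index 9: u0 ∈ [1/50, 1/10)
intersection: [1/50, 1/25)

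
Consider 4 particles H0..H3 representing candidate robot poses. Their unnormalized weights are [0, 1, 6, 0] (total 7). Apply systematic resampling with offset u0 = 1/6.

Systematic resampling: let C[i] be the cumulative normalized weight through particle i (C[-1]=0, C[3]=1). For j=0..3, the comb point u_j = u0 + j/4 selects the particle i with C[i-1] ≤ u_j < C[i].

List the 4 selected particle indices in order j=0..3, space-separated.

C = [0, 1/7, 1, 1]
j=0: u_0=1/6 ∈ [1/7, 1) → index 2
j=1: u_1=5/12 ∈ [1/7, 1) → index 2
j=2: u_2=2/3 ∈ [1/7, 1) → index 2
j=3: u_3=11/12 ∈ [1/7, 1) → index 2

2 2 2 2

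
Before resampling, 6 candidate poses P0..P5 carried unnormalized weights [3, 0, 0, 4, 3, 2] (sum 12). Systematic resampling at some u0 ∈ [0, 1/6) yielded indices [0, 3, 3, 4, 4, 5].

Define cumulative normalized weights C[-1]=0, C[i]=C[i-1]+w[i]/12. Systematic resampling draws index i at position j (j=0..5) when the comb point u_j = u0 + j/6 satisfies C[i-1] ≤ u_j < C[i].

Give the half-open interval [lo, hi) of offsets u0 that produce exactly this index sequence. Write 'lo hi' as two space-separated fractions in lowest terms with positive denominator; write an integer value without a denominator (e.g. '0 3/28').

C = [1/4, 1/4, 1/4, 7/12, 5/6, 1]
j=0 picked index 0: u0 ∈ [0, 1/4)
j=1 picked index 3: u0 ∈ [1/12, 5/12)
j=2 picked index 3: u0 ∈ [-1/12, 1/4)
j=3 picked index 4: u0 ∈ [1/12, 1/3)
j=4 picked index 4: u0 ∈ [-1/12, 1/6)
j=5 picked index 5: u0 ∈ [0, 1/6)
intersection: [1/12, 1/6)

1/12 1/6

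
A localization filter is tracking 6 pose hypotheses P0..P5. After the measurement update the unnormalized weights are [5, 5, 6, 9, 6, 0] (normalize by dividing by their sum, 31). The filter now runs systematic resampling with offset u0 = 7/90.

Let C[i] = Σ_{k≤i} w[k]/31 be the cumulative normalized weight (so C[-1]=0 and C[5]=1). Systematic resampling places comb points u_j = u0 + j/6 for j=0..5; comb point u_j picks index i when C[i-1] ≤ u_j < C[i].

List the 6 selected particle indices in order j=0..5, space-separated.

C = [5/31, 10/31, 16/31, 25/31, 1, 1]
j=0: u_0=7/90 ∈ [0, 5/31) → index 0
j=1: u_1=11/45 ∈ [5/31, 10/31) → index 1
j=2: u_2=37/90 ∈ [10/31, 16/31) → index 2
j=3: u_3=26/45 ∈ [16/31, 25/31) → index 3
j=4: u_4=67/90 ∈ [16/31, 25/31) → index 3
j=5: u_5=41/45 ∈ [25/31, 1) → index 4

0 1 2 3 3 4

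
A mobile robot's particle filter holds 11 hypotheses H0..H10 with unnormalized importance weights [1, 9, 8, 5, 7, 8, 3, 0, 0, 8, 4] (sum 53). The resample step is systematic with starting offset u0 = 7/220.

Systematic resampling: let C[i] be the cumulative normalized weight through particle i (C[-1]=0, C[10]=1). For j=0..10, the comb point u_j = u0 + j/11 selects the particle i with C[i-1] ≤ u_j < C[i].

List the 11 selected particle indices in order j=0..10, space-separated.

1 1 2 2 3 4 5 5 6 9 10

C = [1/53, 10/53, 18/53, 23/53, 30/53, 38/53, 41/53, 41/53, 41/53, 49/53, 1]
j=0: u_0=7/220 ∈ [1/53, 10/53) → index 1
j=1: u_1=27/220 ∈ [1/53, 10/53) → index 1
j=2: u_2=47/220 ∈ [10/53, 18/53) → index 2
j=3: u_3=67/220 ∈ [10/53, 18/53) → index 2
j=4: u_4=87/220 ∈ [18/53, 23/53) → index 3
j=5: u_5=107/220 ∈ [23/53, 30/53) → index 4
j=6: u_6=127/220 ∈ [30/53, 38/53) → index 5
j=7: u_7=147/220 ∈ [30/53, 38/53) → index 5
j=8: u_8=167/220 ∈ [38/53, 41/53) → index 6
j=9: u_9=17/20 ∈ [41/53, 49/53) → index 9
j=10: u_10=207/220 ∈ [49/53, 1) → index 10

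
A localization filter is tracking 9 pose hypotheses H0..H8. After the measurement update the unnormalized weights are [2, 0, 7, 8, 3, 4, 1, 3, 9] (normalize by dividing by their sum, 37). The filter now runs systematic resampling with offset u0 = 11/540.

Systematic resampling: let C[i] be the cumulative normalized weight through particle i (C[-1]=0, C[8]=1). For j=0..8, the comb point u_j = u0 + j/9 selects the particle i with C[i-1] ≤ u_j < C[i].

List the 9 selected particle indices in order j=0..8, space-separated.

C = [2/37, 2/37, 9/37, 17/37, 20/37, 24/37, 25/37, 28/37, 1]
j=0: u_0=11/540 ∈ [0, 2/37) → index 0
j=1: u_1=71/540 ∈ [2/37, 9/37) → index 2
j=2: u_2=131/540 ∈ [2/37, 9/37) → index 2
j=3: u_3=191/540 ∈ [9/37, 17/37) → index 3
j=4: u_4=251/540 ∈ [17/37, 20/37) → index 4
j=5: u_5=311/540 ∈ [20/37, 24/37) → index 5
j=6: u_6=371/540 ∈ [25/37, 28/37) → index 7
j=7: u_7=431/540 ∈ [28/37, 1) → index 8
j=8: u_8=491/540 ∈ [28/37, 1) → index 8

0 2 2 3 4 5 7 8 8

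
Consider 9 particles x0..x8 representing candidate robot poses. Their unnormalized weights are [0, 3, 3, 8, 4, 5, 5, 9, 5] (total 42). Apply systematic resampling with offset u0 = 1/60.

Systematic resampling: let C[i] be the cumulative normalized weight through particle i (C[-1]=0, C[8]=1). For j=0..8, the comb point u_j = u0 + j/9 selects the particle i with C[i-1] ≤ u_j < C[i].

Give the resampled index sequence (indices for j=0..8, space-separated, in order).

C = [0, 1/14, 1/7, 1/3, 3/7, 23/42, 2/3, 37/42, 1]
j=0: u_0=1/60 ∈ [0, 1/14) → index 1
j=1: u_1=23/180 ∈ [1/14, 1/7) → index 2
j=2: u_2=43/180 ∈ [1/7, 1/3) → index 3
j=3: u_3=7/20 ∈ [1/3, 3/7) → index 4
j=4: u_4=83/180 ∈ [3/7, 23/42) → index 5
j=5: u_5=103/180 ∈ [23/42, 2/3) → index 6
j=6: u_6=41/60 ∈ [2/3, 37/42) → index 7
j=7: u_7=143/180 ∈ [2/3, 37/42) → index 7
j=8: u_8=163/180 ∈ [37/42, 1) → index 8

1 2 3 4 5 6 7 7 8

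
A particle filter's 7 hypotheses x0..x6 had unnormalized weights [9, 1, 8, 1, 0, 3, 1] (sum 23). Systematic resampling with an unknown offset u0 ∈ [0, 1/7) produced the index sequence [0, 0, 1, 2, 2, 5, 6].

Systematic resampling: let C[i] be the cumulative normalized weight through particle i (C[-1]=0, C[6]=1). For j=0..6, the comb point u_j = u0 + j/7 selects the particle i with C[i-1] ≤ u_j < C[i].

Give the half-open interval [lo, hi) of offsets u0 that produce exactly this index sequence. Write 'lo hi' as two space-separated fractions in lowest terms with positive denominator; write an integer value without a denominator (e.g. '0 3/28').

C = [9/23, 10/23, 18/23, 19/23, 19/23, 22/23, 1]
j=0 picked index 0: u0 ∈ [0, 9/23)
j=1 picked index 0: u0 ∈ [-1/7, 40/161)
j=2 picked index 1: u0 ∈ [17/161, 24/161)
j=3 picked index 2: u0 ∈ [1/161, 57/161)
j=4 picked index 2: u0 ∈ [-22/161, 34/161)
j=5 picked index 5: u0 ∈ [18/161, 39/161)
j=6 picked index 6: u0 ∈ [16/161, 1/7)
intersection: [18/161, 1/7)

18/161 1/7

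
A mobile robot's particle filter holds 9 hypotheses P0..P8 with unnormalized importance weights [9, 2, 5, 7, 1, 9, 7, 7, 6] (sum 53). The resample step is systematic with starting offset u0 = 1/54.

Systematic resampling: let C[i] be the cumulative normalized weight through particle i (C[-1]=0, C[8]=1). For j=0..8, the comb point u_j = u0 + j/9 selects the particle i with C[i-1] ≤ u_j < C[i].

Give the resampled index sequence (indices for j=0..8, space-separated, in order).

0 0 2 3 5 5 6 7 8

C = [9/53, 11/53, 16/53, 23/53, 24/53, 33/53, 40/53, 47/53, 1]
j=0: u_0=1/54 ∈ [0, 9/53) → index 0
j=1: u_1=7/54 ∈ [0, 9/53) → index 0
j=2: u_2=13/54 ∈ [11/53, 16/53) → index 2
j=3: u_3=19/54 ∈ [16/53, 23/53) → index 3
j=4: u_4=25/54 ∈ [24/53, 33/53) → index 5
j=5: u_5=31/54 ∈ [24/53, 33/53) → index 5
j=6: u_6=37/54 ∈ [33/53, 40/53) → index 6
j=7: u_7=43/54 ∈ [40/53, 47/53) → index 7
j=8: u_8=49/54 ∈ [47/53, 1) → index 8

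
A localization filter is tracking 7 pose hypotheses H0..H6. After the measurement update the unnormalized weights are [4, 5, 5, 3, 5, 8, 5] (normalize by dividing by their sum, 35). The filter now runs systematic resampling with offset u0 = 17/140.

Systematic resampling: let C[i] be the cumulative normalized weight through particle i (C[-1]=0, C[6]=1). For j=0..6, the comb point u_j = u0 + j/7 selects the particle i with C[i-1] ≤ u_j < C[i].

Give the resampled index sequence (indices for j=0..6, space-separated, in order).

C = [4/35, 9/35, 2/5, 17/35, 22/35, 6/7, 1]
j=0: u_0=17/140 ∈ [4/35, 9/35) → index 1
j=1: u_1=37/140 ∈ [9/35, 2/5) → index 2
j=2: u_2=57/140 ∈ [2/5, 17/35) → index 3
j=3: u_3=11/20 ∈ [17/35, 22/35) → index 4
j=4: u_4=97/140 ∈ [22/35, 6/7) → index 5
j=5: u_5=117/140 ∈ [22/35, 6/7) → index 5
j=6: u_6=137/140 ∈ [6/7, 1) → index 6

1 2 3 4 5 5 6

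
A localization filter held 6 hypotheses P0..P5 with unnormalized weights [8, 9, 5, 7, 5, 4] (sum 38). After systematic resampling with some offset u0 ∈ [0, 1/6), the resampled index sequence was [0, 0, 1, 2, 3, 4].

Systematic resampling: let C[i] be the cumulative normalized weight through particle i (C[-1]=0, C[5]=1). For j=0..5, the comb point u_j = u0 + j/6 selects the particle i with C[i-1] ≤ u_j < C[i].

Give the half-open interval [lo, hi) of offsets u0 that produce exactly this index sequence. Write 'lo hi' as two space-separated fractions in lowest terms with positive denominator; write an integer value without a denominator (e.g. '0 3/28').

0 5/114

C = [4/19, 17/38, 11/19, 29/38, 17/19, 1]
j=0 picked index 0: u0 ∈ [0, 4/19)
j=1 picked index 0: u0 ∈ [-1/6, 5/114)
j=2 picked index 1: u0 ∈ [-7/57, 13/114)
j=3 picked index 2: u0 ∈ [-1/19, 3/38)
j=4 picked index 3: u0 ∈ [-5/57, 11/114)
j=5 picked index 4: u0 ∈ [-4/57, 7/114)
intersection: [0, 5/114)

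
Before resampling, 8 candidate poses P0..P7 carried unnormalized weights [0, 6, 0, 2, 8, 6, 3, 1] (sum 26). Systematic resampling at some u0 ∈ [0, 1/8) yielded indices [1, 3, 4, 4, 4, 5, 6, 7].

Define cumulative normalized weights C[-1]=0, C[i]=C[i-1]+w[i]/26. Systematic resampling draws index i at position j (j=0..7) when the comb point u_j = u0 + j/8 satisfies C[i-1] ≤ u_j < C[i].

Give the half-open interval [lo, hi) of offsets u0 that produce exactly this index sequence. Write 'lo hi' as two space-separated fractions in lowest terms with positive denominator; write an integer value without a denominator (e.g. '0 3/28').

C = [0, 3/13, 3/13, 4/13, 8/13, 11/13, 25/26, 1]
j=0 picked index 1: u0 ∈ [0, 3/13)
j=1 picked index 3: u0 ∈ [11/104, 19/104)
j=2 picked index 4: u0 ∈ [3/52, 19/52)
j=3 picked index 4: u0 ∈ [-7/104, 25/104)
j=4 picked index 4: u0 ∈ [-5/26, 3/26)
j=5 picked index 5: u0 ∈ [-1/104, 23/104)
j=6 picked index 6: u0 ∈ [5/52, 11/52)
j=7 picked index 7: u0 ∈ [9/104, 1/8)
intersection: [11/104, 3/26)

11/104 3/26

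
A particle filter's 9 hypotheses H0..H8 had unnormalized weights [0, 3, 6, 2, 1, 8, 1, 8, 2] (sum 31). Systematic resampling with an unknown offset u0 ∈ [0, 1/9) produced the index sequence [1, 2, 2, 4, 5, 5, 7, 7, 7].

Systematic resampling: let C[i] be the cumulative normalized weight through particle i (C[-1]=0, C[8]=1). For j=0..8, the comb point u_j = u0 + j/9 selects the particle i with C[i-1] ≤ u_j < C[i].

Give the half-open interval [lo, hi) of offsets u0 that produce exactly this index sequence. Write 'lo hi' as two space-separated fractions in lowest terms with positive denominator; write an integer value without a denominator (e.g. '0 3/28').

2/93 13/279

C = [0, 3/31, 9/31, 11/31, 12/31, 20/31, 21/31, 29/31, 1]
j=0 picked index 1: u0 ∈ [0, 3/31)
j=1 picked index 2: u0 ∈ [-4/279, 50/279)
j=2 picked index 2: u0 ∈ [-35/279, 19/279)
j=3 picked index 4: u0 ∈ [2/93, 5/93)
j=4 picked index 5: u0 ∈ [-16/279, 56/279)
j=5 picked index 5: u0 ∈ [-47/279, 25/279)
j=6 picked index 7: u0 ∈ [1/93, 25/93)
j=7 picked index 7: u0 ∈ [-28/279, 44/279)
j=8 picked index 7: u0 ∈ [-59/279, 13/279)
intersection: [2/93, 13/279)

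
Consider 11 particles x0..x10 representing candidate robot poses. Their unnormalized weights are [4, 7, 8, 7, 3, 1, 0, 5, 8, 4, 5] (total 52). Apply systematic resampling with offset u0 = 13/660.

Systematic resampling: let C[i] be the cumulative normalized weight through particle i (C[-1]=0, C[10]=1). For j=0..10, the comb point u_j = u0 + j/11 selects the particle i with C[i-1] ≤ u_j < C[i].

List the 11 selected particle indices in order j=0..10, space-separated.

0 1 1 2 3 3 5 7 8 9 10

C = [1/13, 11/52, 19/52, 1/2, 29/52, 15/26, 15/26, 35/52, 43/52, 47/52, 1]
j=0: u_0=13/660 ∈ [0, 1/13) → index 0
j=1: u_1=73/660 ∈ [1/13, 11/52) → index 1
j=2: u_2=133/660 ∈ [1/13, 11/52) → index 1
j=3: u_3=193/660 ∈ [11/52, 19/52) → index 2
j=4: u_4=23/60 ∈ [19/52, 1/2) → index 3
j=5: u_5=313/660 ∈ [19/52, 1/2) → index 3
j=6: u_6=373/660 ∈ [29/52, 15/26) → index 5
j=7: u_7=433/660 ∈ [15/26, 35/52) → index 7
j=8: u_8=493/660 ∈ [35/52, 43/52) → index 8
j=9: u_9=553/660 ∈ [43/52, 47/52) → index 9
j=10: u_10=613/660 ∈ [47/52, 1) → index 10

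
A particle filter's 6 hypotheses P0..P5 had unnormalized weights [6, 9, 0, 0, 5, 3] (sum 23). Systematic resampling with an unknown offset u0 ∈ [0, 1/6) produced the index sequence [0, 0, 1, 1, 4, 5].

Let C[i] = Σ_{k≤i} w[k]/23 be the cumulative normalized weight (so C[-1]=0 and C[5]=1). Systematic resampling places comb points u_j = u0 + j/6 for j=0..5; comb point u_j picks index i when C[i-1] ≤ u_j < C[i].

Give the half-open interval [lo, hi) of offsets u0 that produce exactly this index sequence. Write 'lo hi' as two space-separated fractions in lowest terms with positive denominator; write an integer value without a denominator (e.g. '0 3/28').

5/138 13/138

C = [6/23, 15/23, 15/23, 15/23, 20/23, 1]
j=0 picked index 0: u0 ∈ [0, 6/23)
j=1 picked index 0: u0 ∈ [-1/6, 13/138)
j=2 picked index 1: u0 ∈ [-5/69, 22/69)
j=3 picked index 1: u0 ∈ [-11/46, 7/46)
j=4 picked index 4: u0 ∈ [-1/69, 14/69)
j=5 picked index 5: u0 ∈ [5/138, 1/6)
intersection: [5/138, 13/138)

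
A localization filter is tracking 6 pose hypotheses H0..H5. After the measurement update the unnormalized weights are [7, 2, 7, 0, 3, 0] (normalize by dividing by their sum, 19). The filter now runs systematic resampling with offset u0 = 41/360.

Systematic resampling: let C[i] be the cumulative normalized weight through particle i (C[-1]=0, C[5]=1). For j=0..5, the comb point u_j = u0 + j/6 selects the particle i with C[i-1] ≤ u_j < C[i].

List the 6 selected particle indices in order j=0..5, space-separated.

C = [7/19, 9/19, 16/19, 16/19, 1, 1]
j=0: u_0=41/360 ∈ [0, 7/19) → index 0
j=1: u_1=101/360 ∈ [0, 7/19) → index 0
j=2: u_2=161/360 ∈ [7/19, 9/19) → index 1
j=3: u_3=221/360 ∈ [9/19, 16/19) → index 2
j=4: u_4=281/360 ∈ [9/19, 16/19) → index 2
j=5: u_5=341/360 ∈ [16/19, 1) → index 4

0 0 1 2 2 4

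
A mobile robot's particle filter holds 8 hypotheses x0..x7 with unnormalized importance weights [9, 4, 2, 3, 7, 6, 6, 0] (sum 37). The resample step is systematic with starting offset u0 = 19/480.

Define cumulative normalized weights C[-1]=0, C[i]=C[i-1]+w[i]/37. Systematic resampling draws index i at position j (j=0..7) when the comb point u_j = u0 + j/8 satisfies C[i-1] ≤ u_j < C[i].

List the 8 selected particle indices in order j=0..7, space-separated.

0 0 1 3 4 4 5 6

C = [9/37, 13/37, 15/37, 18/37, 25/37, 31/37, 1, 1]
j=0: u_0=19/480 ∈ [0, 9/37) → index 0
j=1: u_1=79/480 ∈ [0, 9/37) → index 0
j=2: u_2=139/480 ∈ [9/37, 13/37) → index 1
j=3: u_3=199/480 ∈ [15/37, 18/37) → index 3
j=4: u_4=259/480 ∈ [18/37, 25/37) → index 4
j=5: u_5=319/480 ∈ [18/37, 25/37) → index 4
j=6: u_6=379/480 ∈ [25/37, 31/37) → index 5
j=7: u_7=439/480 ∈ [31/37, 1) → index 6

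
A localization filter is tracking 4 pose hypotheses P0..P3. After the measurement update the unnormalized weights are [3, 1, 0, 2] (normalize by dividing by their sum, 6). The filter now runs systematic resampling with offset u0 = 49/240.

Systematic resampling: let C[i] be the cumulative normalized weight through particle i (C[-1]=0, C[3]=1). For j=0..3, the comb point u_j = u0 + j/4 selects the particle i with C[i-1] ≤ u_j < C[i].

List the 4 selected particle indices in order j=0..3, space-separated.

0 0 3 3

C = [1/2, 2/3, 2/3, 1]
j=0: u_0=49/240 ∈ [0, 1/2) → index 0
j=1: u_1=109/240 ∈ [0, 1/2) → index 0
j=2: u_2=169/240 ∈ [2/3, 1) → index 3
j=3: u_3=229/240 ∈ [2/3, 1) → index 3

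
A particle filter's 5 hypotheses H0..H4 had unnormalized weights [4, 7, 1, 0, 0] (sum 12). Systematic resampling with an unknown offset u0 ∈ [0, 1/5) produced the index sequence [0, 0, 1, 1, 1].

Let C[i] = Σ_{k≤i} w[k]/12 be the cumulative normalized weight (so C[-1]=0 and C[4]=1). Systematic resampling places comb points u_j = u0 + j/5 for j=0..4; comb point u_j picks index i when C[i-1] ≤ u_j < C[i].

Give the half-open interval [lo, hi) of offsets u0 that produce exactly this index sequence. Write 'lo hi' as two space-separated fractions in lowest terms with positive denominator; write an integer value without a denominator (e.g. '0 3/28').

C = [1/3, 11/12, 1, 1, 1]
j=0 picked index 0: u0 ∈ [0, 1/3)
j=1 picked index 0: u0 ∈ [-1/5, 2/15)
j=2 picked index 1: u0 ∈ [-1/15, 31/60)
j=3 picked index 1: u0 ∈ [-4/15, 19/60)
j=4 picked index 1: u0 ∈ [-7/15, 7/60)
intersection: [0, 7/60)

0 7/60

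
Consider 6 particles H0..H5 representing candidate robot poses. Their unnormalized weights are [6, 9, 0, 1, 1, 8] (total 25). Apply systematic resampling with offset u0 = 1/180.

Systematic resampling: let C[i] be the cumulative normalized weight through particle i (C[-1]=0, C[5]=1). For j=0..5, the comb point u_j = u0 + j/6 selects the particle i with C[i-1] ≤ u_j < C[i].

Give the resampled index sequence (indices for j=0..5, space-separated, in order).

C = [6/25, 3/5, 3/5, 16/25, 17/25, 1]
j=0: u_0=1/180 ∈ [0, 6/25) → index 0
j=1: u_1=31/180 ∈ [0, 6/25) → index 0
j=2: u_2=61/180 ∈ [6/25, 3/5) → index 1
j=3: u_3=91/180 ∈ [6/25, 3/5) → index 1
j=4: u_4=121/180 ∈ [16/25, 17/25) → index 4
j=5: u_5=151/180 ∈ [17/25, 1) → index 5

0 0 1 1 4 5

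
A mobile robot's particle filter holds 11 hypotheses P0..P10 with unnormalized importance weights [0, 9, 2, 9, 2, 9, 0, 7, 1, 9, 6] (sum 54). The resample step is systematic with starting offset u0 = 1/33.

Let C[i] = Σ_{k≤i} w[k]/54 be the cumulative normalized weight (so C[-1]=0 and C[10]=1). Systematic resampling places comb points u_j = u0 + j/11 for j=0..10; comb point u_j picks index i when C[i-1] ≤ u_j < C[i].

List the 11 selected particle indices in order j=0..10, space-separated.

C = [0, 1/6, 11/54, 10/27, 11/27, 31/54, 31/54, 19/27, 13/18, 8/9, 1]
j=0: u_0=1/33 ∈ [0, 1/6) → index 1
j=1: u_1=4/33 ∈ [0, 1/6) → index 1
j=2: u_2=7/33 ∈ [11/54, 10/27) → index 3
j=3: u_3=10/33 ∈ [11/54, 10/27) → index 3
j=4: u_4=13/33 ∈ [10/27, 11/27) → index 4
j=5: u_5=16/33 ∈ [11/27, 31/54) → index 5
j=6: u_6=19/33 ∈ [31/54, 19/27) → index 7
j=7: u_7=2/3 ∈ [31/54, 19/27) → index 7
j=8: u_8=25/33 ∈ [13/18, 8/9) → index 9
j=9: u_9=28/33 ∈ [13/18, 8/9) → index 9
j=10: u_10=31/33 ∈ [8/9, 1) → index 10

1 1 3 3 4 5 7 7 9 9 10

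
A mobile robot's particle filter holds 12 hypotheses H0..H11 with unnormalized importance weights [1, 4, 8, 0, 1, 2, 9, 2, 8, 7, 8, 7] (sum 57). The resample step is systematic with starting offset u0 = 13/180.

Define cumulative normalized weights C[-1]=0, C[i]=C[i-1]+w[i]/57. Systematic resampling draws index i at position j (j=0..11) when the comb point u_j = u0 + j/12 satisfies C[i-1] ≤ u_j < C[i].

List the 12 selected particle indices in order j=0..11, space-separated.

1 2 4 6 6 8 8 9 10 10 11 11

C = [1/57, 5/57, 13/57, 13/57, 14/57, 16/57, 25/57, 9/19, 35/57, 14/19, 50/57, 1]
j=0: u_0=13/180 ∈ [1/57, 5/57) → index 1
j=1: u_1=7/45 ∈ [5/57, 13/57) → index 2
j=2: u_2=43/180 ∈ [13/57, 14/57) → index 4
j=3: u_3=29/90 ∈ [16/57, 25/57) → index 6
j=4: u_4=73/180 ∈ [16/57, 25/57) → index 6
j=5: u_5=22/45 ∈ [9/19, 35/57) → index 8
j=6: u_6=103/180 ∈ [9/19, 35/57) → index 8
j=7: u_7=59/90 ∈ [35/57, 14/19) → index 9
j=8: u_8=133/180 ∈ [14/19, 50/57) → index 10
j=9: u_9=37/45 ∈ [14/19, 50/57) → index 10
j=10: u_10=163/180 ∈ [50/57, 1) → index 11
j=11: u_11=89/90 ∈ [50/57, 1) → index 11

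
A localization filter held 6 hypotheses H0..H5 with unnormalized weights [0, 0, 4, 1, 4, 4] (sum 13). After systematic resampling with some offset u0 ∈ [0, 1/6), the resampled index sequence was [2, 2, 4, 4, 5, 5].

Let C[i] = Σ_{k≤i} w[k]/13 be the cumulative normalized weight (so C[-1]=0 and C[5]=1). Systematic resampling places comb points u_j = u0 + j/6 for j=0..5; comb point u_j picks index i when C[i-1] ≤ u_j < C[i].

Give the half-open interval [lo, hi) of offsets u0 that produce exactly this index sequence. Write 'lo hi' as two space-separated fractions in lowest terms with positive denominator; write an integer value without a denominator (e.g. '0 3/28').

C = [0, 0, 4/13, 5/13, 9/13, 1]
j=0 picked index 2: u0 ∈ [0, 4/13)
j=1 picked index 2: u0 ∈ [-1/6, 11/78)
j=2 picked index 4: u0 ∈ [2/39, 14/39)
j=3 picked index 4: u0 ∈ [-3/26, 5/26)
j=4 picked index 5: u0 ∈ [1/39, 1/3)
j=5 picked index 5: u0 ∈ [-11/78, 1/6)
intersection: [2/39, 11/78)

2/39 11/78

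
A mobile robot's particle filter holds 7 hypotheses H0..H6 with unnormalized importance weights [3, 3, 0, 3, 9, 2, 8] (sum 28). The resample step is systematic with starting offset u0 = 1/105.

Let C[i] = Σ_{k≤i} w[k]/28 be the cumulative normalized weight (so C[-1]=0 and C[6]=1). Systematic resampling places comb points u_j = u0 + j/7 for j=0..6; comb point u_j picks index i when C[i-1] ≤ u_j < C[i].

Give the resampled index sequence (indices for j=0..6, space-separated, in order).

C = [3/28, 3/14, 3/14, 9/28, 9/14, 5/7, 1]
j=0: u_0=1/105 ∈ [0, 3/28) → index 0
j=1: u_1=16/105 ∈ [3/28, 3/14) → index 1
j=2: u_2=31/105 ∈ [3/14, 9/28) → index 3
j=3: u_3=46/105 ∈ [9/28, 9/14) → index 4
j=4: u_4=61/105 ∈ [9/28, 9/14) → index 4
j=5: u_5=76/105 ∈ [5/7, 1) → index 6
j=6: u_6=13/15 ∈ [5/7, 1) → index 6

0 1 3 4 4 6 6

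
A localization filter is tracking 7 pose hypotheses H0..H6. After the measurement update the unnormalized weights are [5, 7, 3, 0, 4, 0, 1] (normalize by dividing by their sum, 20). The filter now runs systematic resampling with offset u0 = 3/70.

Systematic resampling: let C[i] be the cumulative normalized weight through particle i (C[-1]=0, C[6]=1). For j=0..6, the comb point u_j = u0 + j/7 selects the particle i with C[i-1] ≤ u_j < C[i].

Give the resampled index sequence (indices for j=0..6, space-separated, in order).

0 0 1 1 2 4 4

C = [1/4, 3/5, 3/4, 3/4, 19/20, 19/20, 1]
j=0: u_0=3/70 ∈ [0, 1/4) → index 0
j=1: u_1=13/70 ∈ [0, 1/4) → index 0
j=2: u_2=23/70 ∈ [1/4, 3/5) → index 1
j=3: u_3=33/70 ∈ [1/4, 3/5) → index 1
j=4: u_4=43/70 ∈ [3/5, 3/4) → index 2
j=5: u_5=53/70 ∈ [3/4, 19/20) → index 4
j=6: u_6=9/10 ∈ [3/4, 19/20) → index 4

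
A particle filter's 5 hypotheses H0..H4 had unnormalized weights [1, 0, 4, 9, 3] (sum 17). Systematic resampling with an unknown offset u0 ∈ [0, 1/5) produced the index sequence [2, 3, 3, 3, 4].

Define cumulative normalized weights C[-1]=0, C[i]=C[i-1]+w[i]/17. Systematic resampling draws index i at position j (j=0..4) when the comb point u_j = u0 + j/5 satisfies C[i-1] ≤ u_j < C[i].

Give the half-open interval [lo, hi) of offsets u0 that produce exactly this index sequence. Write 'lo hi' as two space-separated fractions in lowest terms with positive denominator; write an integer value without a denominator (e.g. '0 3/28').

8/85 1/5

C = [1/17, 1/17, 5/17, 14/17, 1]
j=0 picked index 2: u0 ∈ [1/17, 5/17)
j=1 picked index 3: u0 ∈ [8/85, 53/85)
j=2 picked index 3: u0 ∈ [-9/85, 36/85)
j=3 picked index 3: u0 ∈ [-26/85, 19/85)
j=4 picked index 4: u0 ∈ [2/85, 1/5)
intersection: [8/85, 1/5)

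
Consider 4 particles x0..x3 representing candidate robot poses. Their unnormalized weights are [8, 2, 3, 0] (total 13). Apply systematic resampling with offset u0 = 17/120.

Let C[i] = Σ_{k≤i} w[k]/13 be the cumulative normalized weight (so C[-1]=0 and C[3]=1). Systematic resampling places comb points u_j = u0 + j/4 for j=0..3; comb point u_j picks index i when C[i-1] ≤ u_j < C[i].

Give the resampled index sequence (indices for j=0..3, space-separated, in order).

C = [8/13, 10/13, 1, 1]
j=0: u_0=17/120 ∈ [0, 8/13) → index 0
j=1: u_1=47/120 ∈ [0, 8/13) → index 0
j=2: u_2=77/120 ∈ [8/13, 10/13) → index 1
j=3: u_3=107/120 ∈ [10/13, 1) → index 2

0 0 1 2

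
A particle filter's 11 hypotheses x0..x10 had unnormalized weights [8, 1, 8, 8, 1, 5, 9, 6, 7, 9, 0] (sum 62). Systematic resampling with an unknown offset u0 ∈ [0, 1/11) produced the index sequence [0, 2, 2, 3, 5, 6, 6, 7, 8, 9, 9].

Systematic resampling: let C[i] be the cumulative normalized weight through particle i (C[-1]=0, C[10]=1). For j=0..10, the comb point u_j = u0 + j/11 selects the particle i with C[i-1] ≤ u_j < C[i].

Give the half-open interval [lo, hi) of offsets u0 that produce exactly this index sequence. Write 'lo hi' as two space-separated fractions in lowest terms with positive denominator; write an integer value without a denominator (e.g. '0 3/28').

19/341 1/11

C = [4/31, 9/62, 17/62, 25/62, 13/31, 1/2, 20/31, 23/31, 53/62, 1, 1]
j=0 picked index 0: u0 ∈ [0, 4/31)
j=1 picked index 2: u0 ∈ [37/682, 125/682)
j=2 picked index 2: u0 ∈ [-25/682, 63/682)
j=3 picked index 3: u0 ∈ [1/682, 89/682)
j=4 picked index 5: u0 ∈ [19/341, 3/22)
j=5 picked index 6: u0 ∈ [1/22, 65/341)
j=6 picked index 6: u0 ∈ [-1/22, 34/341)
j=7 picked index 7: u0 ∈ [3/341, 36/341)
j=8 picked index 8: u0 ∈ [5/341, 87/682)
j=9 picked index 9: u0 ∈ [25/682, 2/11)
j=10 picked index 9: u0 ∈ [-37/682, 1/11)
intersection: [19/341, 1/11)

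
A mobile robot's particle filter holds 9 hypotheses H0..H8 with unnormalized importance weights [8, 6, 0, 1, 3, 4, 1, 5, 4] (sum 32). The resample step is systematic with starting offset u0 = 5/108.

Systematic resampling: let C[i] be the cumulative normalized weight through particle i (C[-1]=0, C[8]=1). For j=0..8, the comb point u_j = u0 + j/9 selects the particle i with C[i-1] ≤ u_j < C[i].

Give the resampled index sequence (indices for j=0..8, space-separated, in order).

C = [1/4, 7/16, 7/16, 15/32, 9/16, 11/16, 23/32, 7/8, 1]
j=0: u_0=5/108 ∈ [0, 1/4) → index 0
j=1: u_1=17/108 ∈ [0, 1/4) → index 0
j=2: u_2=29/108 ∈ [1/4, 7/16) → index 1
j=3: u_3=41/108 ∈ [1/4, 7/16) → index 1
j=4: u_4=53/108 ∈ [15/32, 9/16) → index 4
j=5: u_5=65/108 ∈ [9/16, 11/16) → index 5
j=6: u_6=77/108 ∈ [11/16, 23/32) → index 6
j=7: u_7=89/108 ∈ [23/32, 7/8) → index 7
j=8: u_8=101/108 ∈ [7/8, 1) → index 8

0 0 1 1 4 5 6 7 8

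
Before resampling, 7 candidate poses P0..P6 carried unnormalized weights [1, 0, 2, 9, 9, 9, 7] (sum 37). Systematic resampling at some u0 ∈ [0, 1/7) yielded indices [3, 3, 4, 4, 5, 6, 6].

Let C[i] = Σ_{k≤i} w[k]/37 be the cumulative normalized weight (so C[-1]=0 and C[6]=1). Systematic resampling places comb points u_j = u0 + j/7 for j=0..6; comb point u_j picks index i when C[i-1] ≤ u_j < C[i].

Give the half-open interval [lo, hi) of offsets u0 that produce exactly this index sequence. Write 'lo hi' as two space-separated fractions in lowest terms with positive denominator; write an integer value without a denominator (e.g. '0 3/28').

C = [1/37, 1/37, 3/37, 12/37, 21/37, 30/37, 1]
j=0 picked index 3: u0 ∈ [3/37, 12/37)
j=1 picked index 3: u0 ∈ [-16/259, 47/259)
j=2 picked index 4: u0 ∈ [10/259, 73/259)
j=3 picked index 4: u0 ∈ [-27/259, 36/259)
j=4 picked index 5: u0 ∈ [-1/259, 62/259)
j=5 picked index 6: u0 ∈ [25/259, 2/7)
j=6 picked index 6: u0 ∈ [-12/259, 1/7)
intersection: [25/259, 36/259)

25/259 36/259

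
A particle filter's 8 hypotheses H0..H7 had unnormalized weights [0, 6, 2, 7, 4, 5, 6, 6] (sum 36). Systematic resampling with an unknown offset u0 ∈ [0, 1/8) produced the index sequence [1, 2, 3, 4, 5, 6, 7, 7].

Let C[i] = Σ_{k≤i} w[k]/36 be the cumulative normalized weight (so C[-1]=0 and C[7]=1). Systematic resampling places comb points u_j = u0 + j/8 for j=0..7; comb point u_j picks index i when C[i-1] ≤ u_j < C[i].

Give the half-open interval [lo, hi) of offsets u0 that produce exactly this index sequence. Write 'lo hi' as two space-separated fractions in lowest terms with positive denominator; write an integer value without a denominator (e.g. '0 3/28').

1/12 7/72

C = [0, 1/6, 2/9, 5/12, 19/36, 2/3, 5/6, 1]
j=0 picked index 1: u0 ∈ [0, 1/6)
j=1 picked index 2: u0 ∈ [1/24, 7/72)
j=2 picked index 3: u0 ∈ [-1/36, 1/6)
j=3 picked index 4: u0 ∈ [1/24, 11/72)
j=4 picked index 5: u0 ∈ [1/36, 1/6)
j=5 picked index 6: u0 ∈ [1/24, 5/24)
j=6 picked index 7: u0 ∈ [1/12, 1/4)
j=7 picked index 7: u0 ∈ [-1/24, 1/8)
intersection: [1/12, 7/72)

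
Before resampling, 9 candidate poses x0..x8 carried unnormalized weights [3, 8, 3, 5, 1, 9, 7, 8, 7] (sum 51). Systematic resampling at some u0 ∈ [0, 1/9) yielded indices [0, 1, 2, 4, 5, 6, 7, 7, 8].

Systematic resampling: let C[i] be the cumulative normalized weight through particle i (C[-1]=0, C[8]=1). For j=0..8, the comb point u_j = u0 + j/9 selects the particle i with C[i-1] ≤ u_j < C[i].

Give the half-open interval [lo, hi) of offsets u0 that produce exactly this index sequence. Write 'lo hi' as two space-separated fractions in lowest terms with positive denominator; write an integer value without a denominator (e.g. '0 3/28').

C = [1/17, 11/51, 14/51, 19/51, 20/51, 29/51, 12/17, 44/51, 1]
j=0 picked index 0: u0 ∈ [0, 1/17)
j=1 picked index 1: u0 ∈ [-8/153, 16/153)
j=2 picked index 2: u0 ∈ [-1/153, 8/153)
j=3 picked index 4: u0 ∈ [2/51, 1/17)
j=4 picked index 5: u0 ∈ [-8/153, 19/153)
j=5 picked index 6: u0 ∈ [2/153, 23/153)
j=6 picked index 7: u0 ∈ [2/51, 10/51)
j=7 picked index 7: u0 ∈ [-11/153, 13/153)
j=8 picked index 8: u0 ∈ [-4/153, 1/9)
intersection: [2/51, 8/153)

2/51 8/153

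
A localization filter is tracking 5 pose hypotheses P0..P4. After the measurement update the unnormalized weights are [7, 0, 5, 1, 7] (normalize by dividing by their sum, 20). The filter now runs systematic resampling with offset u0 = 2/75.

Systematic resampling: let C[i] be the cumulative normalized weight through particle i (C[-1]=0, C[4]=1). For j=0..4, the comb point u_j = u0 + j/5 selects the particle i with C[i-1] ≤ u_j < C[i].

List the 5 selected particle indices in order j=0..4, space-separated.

0 0 2 3 4

C = [7/20, 7/20, 3/5, 13/20, 1]
j=0: u_0=2/75 ∈ [0, 7/20) → index 0
j=1: u_1=17/75 ∈ [0, 7/20) → index 0
j=2: u_2=32/75 ∈ [7/20, 3/5) → index 2
j=3: u_3=47/75 ∈ [3/5, 13/20) → index 3
j=4: u_4=62/75 ∈ [13/20, 1) → index 4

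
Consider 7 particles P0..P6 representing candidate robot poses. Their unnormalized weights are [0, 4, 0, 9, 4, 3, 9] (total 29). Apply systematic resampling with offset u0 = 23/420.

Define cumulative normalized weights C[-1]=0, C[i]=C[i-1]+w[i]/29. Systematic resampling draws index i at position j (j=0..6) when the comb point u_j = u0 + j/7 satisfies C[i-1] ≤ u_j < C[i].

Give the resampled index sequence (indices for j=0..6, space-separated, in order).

1 3 3 4 5 6 6

C = [0, 4/29, 4/29, 13/29, 17/29, 20/29, 1]
j=0: u_0=23/420 ∈ [0, 4/29) → index 1
j=1: u_1=83/420 ∈ [4/29, 13/29) → index 3
j=2: u_2=143/420 ∈ [4/29, 13/29) → index 3
j=3: u_3=29/60 ∈ [13/29, 17/29) → index 4
j=4: u_4=263/420 ∈ [17/29, 20/29) → index 5
j=5: u_5=323/420 ∈ [20/29, 1) → index 6
j=6: u_6=383/420 ∈ [20/29, 1) → index 6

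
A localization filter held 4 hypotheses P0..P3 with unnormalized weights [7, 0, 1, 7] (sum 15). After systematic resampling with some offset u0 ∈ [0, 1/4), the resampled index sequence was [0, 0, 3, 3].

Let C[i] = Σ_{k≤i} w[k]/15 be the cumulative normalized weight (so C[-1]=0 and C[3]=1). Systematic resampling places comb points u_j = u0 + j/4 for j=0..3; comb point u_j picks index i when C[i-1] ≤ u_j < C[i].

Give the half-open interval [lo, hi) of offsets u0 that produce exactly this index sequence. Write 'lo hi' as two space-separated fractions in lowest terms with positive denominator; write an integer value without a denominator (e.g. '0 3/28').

1/30 13/60

C = [7/15, 7/15, 8/15, 1]
j=0 picked index 0: u0 ∈ [0, 7/15)
j=1 picked index 0: u0 ∈ [-1/4, 13/60)
j=2 picked index 3: u0 ∈ [1/30, 1/2)
j=3 picked index 3: u0 ∈ [-13/60, 1/4)
intersection: [1/30, 13/60)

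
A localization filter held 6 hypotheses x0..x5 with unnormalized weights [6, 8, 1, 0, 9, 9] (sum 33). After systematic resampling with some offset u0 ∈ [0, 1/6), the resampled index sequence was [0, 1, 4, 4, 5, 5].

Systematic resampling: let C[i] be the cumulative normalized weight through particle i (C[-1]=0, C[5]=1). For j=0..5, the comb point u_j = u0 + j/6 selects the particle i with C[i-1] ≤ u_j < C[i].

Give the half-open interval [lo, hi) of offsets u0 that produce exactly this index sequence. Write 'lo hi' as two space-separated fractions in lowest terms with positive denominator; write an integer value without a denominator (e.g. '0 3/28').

C = [2/11, 14/33, 5/11, 5/11, 8/11, 1]
j=0 picked index 0: u0 ∈ [0, 2/11)
j=1 picked index 1: u0 ∈ [1/66, 17/66)
j=2 picked index 4: u0 ∈ [4/33, 13/33)
j=3 picked index 4: u0 ∈ [-1/22, 5/22)
j=4 picked index 5: u0 ∈ [2/33, 1/3)
j=5 picked index 5: u0 ∈ [-7/66, 1/6)
intersection: [4/33, 1/6)

4/33 1/6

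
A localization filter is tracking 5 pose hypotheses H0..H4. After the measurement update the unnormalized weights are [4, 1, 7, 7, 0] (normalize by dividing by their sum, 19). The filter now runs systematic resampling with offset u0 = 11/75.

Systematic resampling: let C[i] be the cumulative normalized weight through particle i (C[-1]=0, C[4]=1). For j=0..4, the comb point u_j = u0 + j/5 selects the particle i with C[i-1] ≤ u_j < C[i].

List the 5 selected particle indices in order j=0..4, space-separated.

0 2 2 3 3

C = [4/19, 5/19, 12/19, 1, 1]
j=0: u_0=11/75 ∈ [0, 4/19) → index 0
j=1: u_1=26/75 ∈ [5/19, 12/19) → index 2
j=2: u_2=41/75 ∈ [5/19, 12/19) → index 2
j=3: u_3=56/75 ∈ [12/19, 1) → index 3
j=4: u_4=71/75 ∈ [12/19, 1) → index 3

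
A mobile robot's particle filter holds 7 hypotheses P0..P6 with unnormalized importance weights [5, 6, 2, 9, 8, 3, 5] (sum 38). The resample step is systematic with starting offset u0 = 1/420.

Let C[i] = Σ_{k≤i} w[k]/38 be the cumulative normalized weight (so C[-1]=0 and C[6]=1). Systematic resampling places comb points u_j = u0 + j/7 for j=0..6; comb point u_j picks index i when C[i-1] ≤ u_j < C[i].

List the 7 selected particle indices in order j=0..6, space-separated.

0 1 1 3 3 4 5

C = [5/38, 11/38, 13/38, 11/19, 15/19, 33/38, 1]
j=0: u_0=1/420 ∈ [0, 5/38) → index 0
j=1: u_1=61/420 ∈ [5/38, 11/38) → index 1
j=2: u_2=121/420 ∈ [5/38, 11/38) → index 1
j=3: u_3=181/420 ∈ [13/38, 11/19) → index 3
j=4: u_4=241/420 ∈ [13/38, 11/19) → index 3
j=5: u_5=43/60 ∈ [11/19, 15/19) → index 4
j=6: u_6=361/420 ∈ [15/19, 33/38) → index 5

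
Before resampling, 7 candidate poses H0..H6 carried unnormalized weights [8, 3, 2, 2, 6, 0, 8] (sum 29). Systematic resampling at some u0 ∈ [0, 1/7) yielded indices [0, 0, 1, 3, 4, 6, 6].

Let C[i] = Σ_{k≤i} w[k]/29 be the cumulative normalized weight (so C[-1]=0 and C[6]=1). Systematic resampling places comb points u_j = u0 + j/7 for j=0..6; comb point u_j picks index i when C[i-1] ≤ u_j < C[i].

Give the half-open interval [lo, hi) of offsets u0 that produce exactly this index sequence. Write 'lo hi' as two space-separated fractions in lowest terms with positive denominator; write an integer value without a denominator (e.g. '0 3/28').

C = [8/29, 11/29, 13/29, 15/29, 21/29, 21/29, 1]
j=0 picked index 0: u0 ∈ [0, 8/29)
j=1 picked index 0: u0 ∈ [-1/7, 27/203)
j=2 picked index 1: u0 ∈ [-2/203, 19/203)
j=3 picked index 3: u0 ∈ [4/203, 18/203)
j=4 picked index 4: u0 ∈ [-11/203, 31/203)
j=5 picked index 6: u0 ∈ [2/203, 2/7)
j=6 picked index 6: u0 ∈ [-27/203, 1/7)
intersection: [4/203, 18/203)

4/203 18/203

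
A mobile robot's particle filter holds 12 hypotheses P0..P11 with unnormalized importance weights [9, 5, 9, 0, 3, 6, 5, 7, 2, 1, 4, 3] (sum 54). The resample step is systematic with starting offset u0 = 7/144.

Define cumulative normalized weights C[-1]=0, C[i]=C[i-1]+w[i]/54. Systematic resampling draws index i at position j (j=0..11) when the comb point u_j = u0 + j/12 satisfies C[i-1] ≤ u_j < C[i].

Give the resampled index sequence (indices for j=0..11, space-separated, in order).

0 0 1 2 2 4 5 6 7 7 10 11

C = [1/6, 7/27, 23/54, 23/54, 13/27, 16/27, 37/54, 22/27, 23/27, 47/54, 17/18, 1]
j=0: u_0=7/144 ∈ [0, 1/6) → index 0
j=1: u_1=19/144 ∈ [0, 1/6) → index 0
j=2: u_2=31/144 ∈ [1/6, 7/27) → index 1
j=3: u_3=43/144 ∈ [7/27, 23/54) → index 2
j=4: u_4=55/144 ∈ [7/27, 23/54) → index 2
j=5: u_5=67/144 ∈ [23/54, 13/27) → index 4
j=6: u_6=79/144 ∈ [13/27, 16/27) → index 5
j=7: u_7=91/144 ∈ [16/27, 37/54) → index 6
j=8: u_8=103/144 ∈ [37/54, 22/27) → index 7
j=9: u_9=115/144 ∈ [37/54, 22/27) → index 7
j=10: u_10=127/144 ∈ [47/54, 17/18) → index 10
j=11: u_11=139/144 ∈ [17/18, 1) → index 11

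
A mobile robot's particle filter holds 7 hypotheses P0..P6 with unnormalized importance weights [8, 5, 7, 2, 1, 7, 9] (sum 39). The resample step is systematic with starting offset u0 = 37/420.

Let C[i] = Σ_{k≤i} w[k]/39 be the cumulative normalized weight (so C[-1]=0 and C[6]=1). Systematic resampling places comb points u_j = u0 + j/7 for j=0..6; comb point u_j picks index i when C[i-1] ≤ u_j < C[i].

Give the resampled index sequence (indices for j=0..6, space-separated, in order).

C = [8/39, 1/3, 20/39, 22/39, 23/39, 10/13, 1]
j=0: u_0=37/420 ∈ [0, 8/39) → index 0
j=1: u_1=97/420 ∈ [8/39, 1/3) → index 1
j=2: u_2=157/420 ∈ [1/3, 20/39) → index 2
j=3: u_3=31/60 ∈ [20/39, 22/39) → index 3
j=4: u_4=277/420 ∈ [23/39, 10/13) → index 5
j=5: u_5=337/420 ∈ [10/13, 1) → index 6
j=6: u_6=397/420 ∈ [10/13, 1) → index 6

0 1 2 3 5 6 6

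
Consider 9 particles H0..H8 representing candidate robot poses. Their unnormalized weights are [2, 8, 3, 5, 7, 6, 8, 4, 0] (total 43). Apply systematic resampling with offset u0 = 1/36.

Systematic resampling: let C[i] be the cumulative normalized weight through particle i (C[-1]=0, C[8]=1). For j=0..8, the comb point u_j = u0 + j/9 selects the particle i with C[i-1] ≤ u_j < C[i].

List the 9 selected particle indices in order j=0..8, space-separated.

C = [2/43, 10/43, 13/43, 18/43, 25/43, 31/43, 39/43, 1, 1]
j=0: u_0=1/36 ∈ [0, 2/43) → index 0
j=1: u_1=5/36 ∈ [2/43, 10/43) → index 1
j=2: u_2=1/4 ∈ [10/43, 13/43) → index 2
j=3: u_3=13/36 ∈ [13/43, 18/43) → index 3
j=4: u_4=17/36 ∈ [18/43, 25/43) → index 4
j=5: u_5=7/12 ∈ [25/43, 31/43) → index 5
j=6: u_6=25/36 ∈ [25/43, 31/43) → index 5
j=7: u_7=29/36 ∈ [31/43, 39/43) → index 6
j=8: u_8=11/12 ∈ [39/43, 1) → index 7

0 1 2 3 4 5 5 6 7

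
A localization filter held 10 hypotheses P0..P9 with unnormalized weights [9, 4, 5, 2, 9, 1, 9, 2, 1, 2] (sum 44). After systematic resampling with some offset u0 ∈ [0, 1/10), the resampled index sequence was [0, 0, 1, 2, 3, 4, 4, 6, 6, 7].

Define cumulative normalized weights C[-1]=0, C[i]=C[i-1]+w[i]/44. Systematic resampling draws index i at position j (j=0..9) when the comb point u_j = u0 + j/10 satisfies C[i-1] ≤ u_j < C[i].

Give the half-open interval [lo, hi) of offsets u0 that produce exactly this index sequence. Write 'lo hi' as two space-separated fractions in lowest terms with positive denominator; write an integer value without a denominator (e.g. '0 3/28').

1/110 7/220

C = [9/44, 13/44, 9/22, 5/11, 29/44, 15/22, 39/44, 41/44, 21/22, 1]
j=0 picked index 0: u0 ∈ [0, 9/44)
j=1 picked index 0: u0 ∈ [-1/10, 23/220)
j=2 picked index 1: u0 ∈ [1/220, 21/220)
j=3 picked index 2: u0 ∈ [-1/220, 6/55)
j=4 picked index 3: u0 ∈ [1/110, 3/55)
j=5 picked index 4: u0 ∈ [-1/22, 7/44)
j=6 picked index 4: u0 ∈ [-8/55, 13/220)
j=7 picked index 6: u0 ∈ [-1/55, 41/220)
j=8 picked index 6: u0 ∈ [-13/110, 19/220)
j=9 picked index 7: u0 ∈ [-3/220, 7/220)
intersection: [1/110, 7/220)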